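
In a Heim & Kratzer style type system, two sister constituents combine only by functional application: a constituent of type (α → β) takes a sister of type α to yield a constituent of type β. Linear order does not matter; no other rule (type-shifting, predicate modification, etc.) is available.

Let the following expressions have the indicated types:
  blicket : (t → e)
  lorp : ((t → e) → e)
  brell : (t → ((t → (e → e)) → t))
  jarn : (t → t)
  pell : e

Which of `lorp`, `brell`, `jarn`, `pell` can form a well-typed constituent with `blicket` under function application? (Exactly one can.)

lorp — combines: lorp : ((t → e) → e) takes blicket : (t → e) as argument, giving e.
brell : (t → ((t → (e → e)) → t)) — blicket needs t; brell needs t; neither fits.
jarn : (t → t) — blicket needs t; jarn needs t; neither fits.
pell : e — blicket needs t; pell needs nothing (atomic); neither fits.

lorp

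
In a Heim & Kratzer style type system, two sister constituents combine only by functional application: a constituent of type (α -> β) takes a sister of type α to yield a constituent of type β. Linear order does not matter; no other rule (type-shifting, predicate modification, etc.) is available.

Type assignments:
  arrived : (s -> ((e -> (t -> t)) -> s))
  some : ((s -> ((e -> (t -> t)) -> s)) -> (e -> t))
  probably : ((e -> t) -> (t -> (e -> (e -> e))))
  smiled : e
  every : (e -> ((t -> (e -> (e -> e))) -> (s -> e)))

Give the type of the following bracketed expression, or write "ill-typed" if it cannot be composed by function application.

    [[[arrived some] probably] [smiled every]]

[arrived some]: ((s -> ((e -> (t -> t)) -> s)) -> (e -> t)) applied to (s -> ((e -> (t -> t)) -> s)) yields (e -> t).
[[arrived some] probably]: ((e -> t) -> (t -> (e -> (e -> e)))) applied to (e -> t) yields (t -> (e -> (e -> e))).
[smiled every]: (e -> ((t -> (e -> (e -> e))) -> (s -> e))) applied to e yields ((t -> (e -> (e -> e))) -> (s -> e)).
[[[arrived some] probably] [smiled every]]: ((t -> (e -> (e -> e))) -> (s -> e)) applied to (t -> (e -> (e -> e))) yields (s -> e).

(s -> e)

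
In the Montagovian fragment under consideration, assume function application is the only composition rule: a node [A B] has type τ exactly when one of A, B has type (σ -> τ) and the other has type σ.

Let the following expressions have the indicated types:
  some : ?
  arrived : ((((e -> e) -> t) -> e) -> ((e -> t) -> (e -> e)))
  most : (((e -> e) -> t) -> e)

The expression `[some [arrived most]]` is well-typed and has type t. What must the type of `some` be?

At [some [arrived most]] (required: t): [arrived most] is ((e -> t) -> (e -> e)), which is not a function with range t; hence some is the functor — type (((e -> t) -> (e -> e)) -> t).

(((e -> t) -> (e -> e)) -> t)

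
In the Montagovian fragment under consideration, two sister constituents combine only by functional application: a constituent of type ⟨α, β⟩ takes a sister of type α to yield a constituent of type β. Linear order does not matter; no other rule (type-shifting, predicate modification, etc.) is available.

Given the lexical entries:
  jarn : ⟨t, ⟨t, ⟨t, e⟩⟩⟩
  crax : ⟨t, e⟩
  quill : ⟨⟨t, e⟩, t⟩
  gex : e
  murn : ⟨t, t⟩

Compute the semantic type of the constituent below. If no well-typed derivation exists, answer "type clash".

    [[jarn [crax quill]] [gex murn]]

[crax quill]: ⟨⟨t, e⟩, t⟩ applied to ⟨t, e⟩ yields t.
[jarn [crax quill]]: ⟨t, ⟨t, ⟨t, e⟩⟩⟩ applied to t yields ⟨t, ⟨t, e⟩⟩.
At [gex murn]: neither e nor ⟨t, t⟩ can take the other as argument; the node is ill-typed.

type clash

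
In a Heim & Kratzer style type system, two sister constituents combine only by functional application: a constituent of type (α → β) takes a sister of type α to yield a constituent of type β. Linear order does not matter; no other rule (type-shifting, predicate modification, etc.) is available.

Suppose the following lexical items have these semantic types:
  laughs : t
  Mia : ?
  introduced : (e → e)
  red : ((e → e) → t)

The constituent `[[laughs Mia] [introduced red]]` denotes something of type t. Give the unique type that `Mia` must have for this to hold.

(t → (t → t))

For [[laughs Mia] [introduced red]] to have type t with [introduced red] of type t, [laughs Mia] must be the function: [laughs Mia] : (t → t).
For [laughs Mia] to have type (t → t) with laughs of type t, Mia must be the function: Mia : (t → (t → t)).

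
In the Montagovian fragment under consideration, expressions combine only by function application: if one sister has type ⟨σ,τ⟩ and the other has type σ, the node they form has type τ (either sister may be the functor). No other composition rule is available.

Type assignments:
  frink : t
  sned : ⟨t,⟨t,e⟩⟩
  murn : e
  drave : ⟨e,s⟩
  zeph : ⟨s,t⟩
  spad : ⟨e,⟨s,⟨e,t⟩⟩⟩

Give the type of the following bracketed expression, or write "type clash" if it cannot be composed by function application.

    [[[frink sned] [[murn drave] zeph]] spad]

At [frink sned], sned : ⟨t,⟨t,e⟩⟩ takes frink : t, giving ⟨t,e⟩.
At [murn drave], drave : ⟨e,s⟩ takes murn : e, giving s.
At [[murn drave] zeph], zeph : ⟨s,t⟩ takes [murn drave] : s, giving t.
At [[frink sned] [[murn drave] zeph]], [frink sned] : ⟨t,e⟩ takes [[murn drave] zeph] : t, giving e.
At [[[frink sned] [[murn drave] zeph]] spad], spad : ⟨e,⟨s,⟨e,t⟩⟩⟩ takes [[frink sned] [[murn drave] zeph]] : e, giving ⟨s,⟨e,t⟩⟩.

⟨s,⟨e,t⟩⟩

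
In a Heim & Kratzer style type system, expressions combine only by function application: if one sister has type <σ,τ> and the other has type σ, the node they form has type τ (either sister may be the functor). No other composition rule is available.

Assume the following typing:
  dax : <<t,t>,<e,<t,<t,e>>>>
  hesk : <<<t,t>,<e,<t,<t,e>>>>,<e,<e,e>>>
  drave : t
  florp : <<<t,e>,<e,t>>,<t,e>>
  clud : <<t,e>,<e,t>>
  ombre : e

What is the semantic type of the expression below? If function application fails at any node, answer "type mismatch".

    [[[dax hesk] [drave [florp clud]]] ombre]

[dax hesk]: <<<t,t>,<e,<t,<t,e>>>>,<e,<e,e>>> applied to <<t,t>,<e,<t,<t,e>>>> yields <e,<e,e>>.
[florp clud]: <<<t,e>,<e,t>>,<t,e>> applied to <<t,e>,<e,t>> yields <t,e>.
[drave [florp clud]]: <t,e> applied to t yields e.
[[dax hesk] [drave [florp clud]]]: <e,<e,e>> applied to e yields <e,e>.
[[[dax hesk] [drave [florp clud]]] ombre]: <e,e> applied to e yields e.

e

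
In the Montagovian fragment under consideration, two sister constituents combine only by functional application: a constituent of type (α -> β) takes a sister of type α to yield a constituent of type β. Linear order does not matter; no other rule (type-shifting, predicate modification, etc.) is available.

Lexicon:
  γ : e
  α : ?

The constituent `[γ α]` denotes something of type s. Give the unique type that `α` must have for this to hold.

(e -> s)

[γ α] must have type s. The sister γ has type e; that is not a function onto s, so α must be the functor, of type (e -> s).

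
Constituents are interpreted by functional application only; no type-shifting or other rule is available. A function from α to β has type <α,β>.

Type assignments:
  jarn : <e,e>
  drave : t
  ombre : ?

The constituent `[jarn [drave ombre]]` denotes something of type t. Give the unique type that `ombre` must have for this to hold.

<t,<<e,e>,t>>

At [jarn [drave ombre]] (required: t): jarn is <e,e>, which is not a function with range t; hence [drave ombre] is the functor — type <<e,e>,t>.
At [drave ombre] (required: <<e,e>,t>): drave is t, which is not a function with range <<e,e>,t>; hence ombre is the functor — type <t,<<e,e>,t>>.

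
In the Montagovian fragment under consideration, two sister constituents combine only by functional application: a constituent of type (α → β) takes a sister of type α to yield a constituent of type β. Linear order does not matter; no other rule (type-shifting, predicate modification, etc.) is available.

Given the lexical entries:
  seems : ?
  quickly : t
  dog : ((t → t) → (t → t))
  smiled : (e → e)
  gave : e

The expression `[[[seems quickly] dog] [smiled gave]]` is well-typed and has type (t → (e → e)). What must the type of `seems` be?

(t → (((t → t) → (t → t)) → (e → (t → (e → e)))))

For [[[seems quickly] dog] [smiled gave]] to have type (t → (e → e)) with [smiled gave] of type e, [[seems quickly] dog] must be the function: [[seems quickly] dog] : (e → (t → (e → e))).
For [[seems quickly] dog] to have type (e → (t → (e → e))) with dog of type ((t → t) → (t → t)), [seems quickly] must be the function: [seems quickly] : (((t → t) → (t → t)) → (e → (t → (e → e)))).
For [seems quickly] to have type (((t → t) → (t → t)) → (e → (t → (e → e)))) with quickly of type t, seems must be the function: seems : (t → (((t → t) → (t → t)) → (e → (t → (e → e))))).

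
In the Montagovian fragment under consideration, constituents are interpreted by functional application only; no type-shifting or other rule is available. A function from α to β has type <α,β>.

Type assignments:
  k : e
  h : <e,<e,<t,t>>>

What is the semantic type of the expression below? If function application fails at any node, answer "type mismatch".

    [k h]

[k h]: functor h : <e,<e,<t,t>>>, argument k : e; result <e,<t,t>>.

<e,<t,t>>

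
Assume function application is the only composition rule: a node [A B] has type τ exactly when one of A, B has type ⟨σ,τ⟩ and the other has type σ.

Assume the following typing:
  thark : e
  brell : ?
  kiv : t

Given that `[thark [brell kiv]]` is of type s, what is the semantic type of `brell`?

⟨t,⟨e,s⟩⟩

[thark [brell kiv]] is required to be s. thark : e cannot yield s as functor, so [brell kiv] : ⟨e,s⟩.
[brell kiv] is required to be ⟨e,s⟩. kiv : t cannot yield ⟨e,s⟩ as functor, so brell : ⟨t,⟨e,s⟩⟩.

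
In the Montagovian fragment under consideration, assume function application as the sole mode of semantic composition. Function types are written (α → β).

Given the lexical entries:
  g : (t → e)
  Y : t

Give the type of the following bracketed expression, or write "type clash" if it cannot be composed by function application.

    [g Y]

[g Y] — g of type (t → e) combines with Y of type t: type e.

e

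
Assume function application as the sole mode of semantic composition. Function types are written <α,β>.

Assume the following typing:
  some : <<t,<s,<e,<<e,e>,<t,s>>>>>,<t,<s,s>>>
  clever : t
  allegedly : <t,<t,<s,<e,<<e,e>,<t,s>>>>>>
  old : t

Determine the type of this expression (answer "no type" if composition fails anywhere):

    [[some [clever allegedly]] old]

<s,s>

[clever allegedly]: functor allegedly : <t,<t,<s,<e,<<e,e>,<t,s>>>>>>, argument clever : t; result <t,<s,<e,<<e,e>,<t,s>>>>>.
[some [clever allegedly]]: functor some : <<t,<s,<e,<<e,e>,<t,s>>>>>,<t,<s,s>>>, argument [clever allegedly] : <t,<s,<e,<<e,e>,<t,s>>>>>; result <t,<s,s>>.
[[some [clever allegedly]] old]: functor [some [clever allegedly]] : <t,<s,s>>, argument old : t; result <s,s>.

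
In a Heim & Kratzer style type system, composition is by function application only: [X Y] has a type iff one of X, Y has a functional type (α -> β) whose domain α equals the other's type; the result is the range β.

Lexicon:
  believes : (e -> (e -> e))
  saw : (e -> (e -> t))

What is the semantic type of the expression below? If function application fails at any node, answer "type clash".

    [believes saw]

type clash

[believes saw]: (e -> (e -> e)) with (e -> (e -> t)) — neither is a function whose domain matches the other; composition fails here.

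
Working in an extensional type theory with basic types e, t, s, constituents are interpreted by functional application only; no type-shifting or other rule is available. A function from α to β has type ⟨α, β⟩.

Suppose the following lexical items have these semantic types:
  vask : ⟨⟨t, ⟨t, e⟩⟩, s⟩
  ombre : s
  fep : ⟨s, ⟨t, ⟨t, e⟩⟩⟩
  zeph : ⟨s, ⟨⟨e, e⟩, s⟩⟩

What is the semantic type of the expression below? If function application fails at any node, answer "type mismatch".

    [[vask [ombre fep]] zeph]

⟨⟨e, e⟩, s⟩

[ombre fep]: functor fep : ⟨s, ⟨t, ⟨t, e⟩⟩⟩, argument ombre : s; result ⟨t, ⟨t, e⟩⟩.
[vask [ombre fep]]: functor vask : ⟨⟨t, ⟨t, e⟩⟩, s⟩, argument [ombre fep] : ⟨t, ⟨t, e⟩⟩; result s.
[[vask [ombre fep]] zeph]: functor zeph : ⟨s, ⟨⟨e, e⟩, s⟩⟩, argument [vask [ombre fep]] : s; result ⟨⟨e, e⟩, s⟩.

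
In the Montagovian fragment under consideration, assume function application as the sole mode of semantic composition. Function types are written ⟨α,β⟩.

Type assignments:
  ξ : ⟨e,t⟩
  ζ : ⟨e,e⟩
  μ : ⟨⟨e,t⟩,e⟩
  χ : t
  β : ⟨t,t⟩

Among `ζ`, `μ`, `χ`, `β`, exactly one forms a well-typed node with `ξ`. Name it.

μ

ζ : ⟨e,e⟩ — no; ξ wants e, and ζ wants e.
μ — combines: μ : ⟨⟨e,t⟩,e⟩ takes ξ : ⟨e,t⟩ as argument, giving e.
χ : t — no; ξ wants e, and χ wants nothing (atomic).
β : ⟨t,t⟩ — no; ξ wants e, and β wants t.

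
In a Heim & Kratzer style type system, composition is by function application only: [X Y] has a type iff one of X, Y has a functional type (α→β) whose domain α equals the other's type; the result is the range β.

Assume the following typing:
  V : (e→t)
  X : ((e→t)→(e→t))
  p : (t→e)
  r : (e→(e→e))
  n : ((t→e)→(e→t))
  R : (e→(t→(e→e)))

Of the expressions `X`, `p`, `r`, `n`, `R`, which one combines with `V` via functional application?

X — combines: X : ((e→t)→(e→t)) takes V : (e→t) as argument, giving (e→t).
p : (t→e) — does not combine with V.
r : (e→(e→e)) — does not combine with V.
n : ((t→e)→(e→t)) — does not combine with V.
R : (e→(t→(e→e))) — does not combine with V.

X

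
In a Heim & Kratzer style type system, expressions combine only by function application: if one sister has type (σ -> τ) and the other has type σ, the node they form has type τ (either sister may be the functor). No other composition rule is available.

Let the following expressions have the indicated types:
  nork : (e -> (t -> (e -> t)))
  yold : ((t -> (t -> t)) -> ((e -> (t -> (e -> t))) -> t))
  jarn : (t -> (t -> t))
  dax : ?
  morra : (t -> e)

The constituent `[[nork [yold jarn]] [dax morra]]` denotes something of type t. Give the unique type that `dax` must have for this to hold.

[[nork [yold jarn]] [dax morra]] is required to be t. [nork [yold jarn]] : t cannot yield t as functor, so [dax morra] : (t -> t).
[dax morra] is required to be (t -> t). morra : (t -> e) cannot yield (t -> t) as functor, so dax : ((t -> e) -> (t -> t)).

((t -> e) -> (t -> t))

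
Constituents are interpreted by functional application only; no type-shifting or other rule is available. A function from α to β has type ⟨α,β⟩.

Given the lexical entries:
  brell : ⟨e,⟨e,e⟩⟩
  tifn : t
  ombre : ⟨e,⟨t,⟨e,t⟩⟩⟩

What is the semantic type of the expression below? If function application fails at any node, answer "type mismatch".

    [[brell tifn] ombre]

type mismatch

[brell tifn]: ⟨e,⟨e,e⟩⟩ with t — neither is a function whose domain matches the other; composition fails here.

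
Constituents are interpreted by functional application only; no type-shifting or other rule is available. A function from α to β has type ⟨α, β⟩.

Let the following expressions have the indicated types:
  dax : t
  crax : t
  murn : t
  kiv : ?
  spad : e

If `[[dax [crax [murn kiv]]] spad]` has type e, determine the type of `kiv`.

⟨t, ⟨t, ⟨t, ⟨e, e⟩⟩⟩⟩

[[dax [crax [murn kiv]]] spad] must have type e. The sister spad has type e; that is not a function onto e, so [dax [crax [murn kiv]]] must be the functor, of type ⟨e, e⟩.
[dax [crax [murn kiv]]] must have type ⟨e, e⟩. The sister dax has type t; that is not a function onto ⟨e, e⟩, so [crax [murn kiv]] must be the functor, of type ⟨t, ⟨e, e⟩⟩.
[crax [murn kiv]] must have type ⟨t, ⟨e, e⟩⟩. The sister crax has type t; that is not a function onto ⟨t, ⟨e, e⟩⟩, so [murn kiv] must be the functor, of type ⟨t, ⟨t, ⟨e, e⟩⟩⟩.
[murn kiv] must have type ⟨t, ⟨t, ⟨e, e⟩⟩⟩. The sister murn has type t; that is not a function onto ⟨t, ⟨t, ⟨e, e⟩⟩⟩, so kiv must be the functor, of type ⟨t, ⟨t, ⟨t, ⟨e, e⟩⟩⟩⟩.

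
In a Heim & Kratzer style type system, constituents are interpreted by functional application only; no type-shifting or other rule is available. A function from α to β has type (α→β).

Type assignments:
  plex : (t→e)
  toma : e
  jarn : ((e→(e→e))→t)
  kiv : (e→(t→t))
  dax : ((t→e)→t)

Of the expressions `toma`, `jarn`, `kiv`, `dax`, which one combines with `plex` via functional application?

dax

toma : e — no; plex wants t, and toma wants nothing (atomic).
jarn : ((e→(e→e))→t) — no; plex wants t, and jarn wants (e→(e→e)).
kiv : (e→(t→t)) — no; plex wants t, and kiv wants e.
dax — combines: dax : ((t→e)→t) takes plex : (t→e) as argument, giving t.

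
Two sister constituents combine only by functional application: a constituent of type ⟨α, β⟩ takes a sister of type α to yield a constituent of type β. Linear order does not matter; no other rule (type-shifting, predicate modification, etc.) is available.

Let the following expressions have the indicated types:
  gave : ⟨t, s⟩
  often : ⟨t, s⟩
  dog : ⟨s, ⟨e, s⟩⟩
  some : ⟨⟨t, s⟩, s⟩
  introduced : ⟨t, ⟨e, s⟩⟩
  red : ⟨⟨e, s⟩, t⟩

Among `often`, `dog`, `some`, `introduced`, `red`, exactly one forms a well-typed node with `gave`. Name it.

often : ⟨t, s⟩ — neither side's domain matches the other.
dog : ⟨s, ⟨e, s⟩⟩ — neither side's domain matches the other.
some — combines: some : ⟨⟨t, s⟩, s⟩ takes gave : ⟨t, s⟩ as argument, giving s.
introduced : ⟨t, ⟨e, s⟩⟩ — neither side's domain matches the other.
red : ⟨⟨e, s⟩, t⟩ — neither side's domain matches the other.

some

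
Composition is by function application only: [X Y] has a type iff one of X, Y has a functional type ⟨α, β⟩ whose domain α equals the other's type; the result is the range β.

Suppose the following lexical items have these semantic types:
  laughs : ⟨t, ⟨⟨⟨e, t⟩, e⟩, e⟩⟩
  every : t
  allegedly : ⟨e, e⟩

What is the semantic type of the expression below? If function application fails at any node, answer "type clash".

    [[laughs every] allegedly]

[laughs every]: laughs is ⟨t, ⟨⟨⟨e, t⟩, e⟩, e⟩⟩, every is t; result ⟨⟨⟨e, t⟩, e⟩, e⟩.
[[laughs every] allegedly]: ⟨⟨⟨e, t⟩, e⟩, e⟩ with ⟨e, e⟩ — neither is a function whose domain matches the other; composition fails here.

type clash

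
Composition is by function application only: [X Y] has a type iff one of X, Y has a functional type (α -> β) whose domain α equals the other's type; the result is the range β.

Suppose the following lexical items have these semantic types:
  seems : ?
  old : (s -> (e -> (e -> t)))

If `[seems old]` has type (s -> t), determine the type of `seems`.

((s -> (e -> (e -> t))) -> (s -> t))

[seems old] must have type (s -> t). The sister old has type (s -> (e -> (e -> t))); that is not a function onto (s -> t), so seems must be the functor, of type ((s -> (e -> (e -> t))) -> (s -> t)).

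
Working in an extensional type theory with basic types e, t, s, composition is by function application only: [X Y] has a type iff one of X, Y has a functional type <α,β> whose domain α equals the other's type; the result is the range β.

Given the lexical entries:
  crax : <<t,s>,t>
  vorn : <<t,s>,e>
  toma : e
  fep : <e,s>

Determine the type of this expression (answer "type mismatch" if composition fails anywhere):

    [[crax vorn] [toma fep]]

[crax vorn]: <<t,s>,t> and <<t,s>,e> cannot combine by function application — type clash.

type mismatch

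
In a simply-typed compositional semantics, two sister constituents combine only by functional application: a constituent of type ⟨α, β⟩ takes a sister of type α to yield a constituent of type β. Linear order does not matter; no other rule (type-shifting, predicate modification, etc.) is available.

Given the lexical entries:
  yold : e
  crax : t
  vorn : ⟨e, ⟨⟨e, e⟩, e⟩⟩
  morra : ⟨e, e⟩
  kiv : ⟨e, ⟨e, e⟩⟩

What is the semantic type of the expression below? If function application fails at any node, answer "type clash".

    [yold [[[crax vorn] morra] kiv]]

type clash

[crax vorn]: t with ⟨e, ⟨⟨e, e⟩, e⟩⟩ — neither is a function whose domain matches the other; composition fails here.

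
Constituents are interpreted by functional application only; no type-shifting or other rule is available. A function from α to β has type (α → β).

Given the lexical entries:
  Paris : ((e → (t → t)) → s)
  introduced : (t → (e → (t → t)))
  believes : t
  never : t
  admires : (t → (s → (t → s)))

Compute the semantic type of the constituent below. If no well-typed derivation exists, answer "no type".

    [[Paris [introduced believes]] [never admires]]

At [introduced believes], introduced : (t → (e → (t → t))) takes believes : t, giving (e → (t → t)).
At [Paris [introduced believes]], Paris : ((e → (t → t)) → s) takes [introduced believes] : (e → (t → t)), giving s.
At [never admires], admires : (t → (s → (t → s))) takes never : t, giving (s → (t → s)).
At [[Paris [introduced believes]] [never admires]], [never admires] : (s → (t → s)) takes [Paris [introduced believes]] : s, giving (t → s).

(t → s)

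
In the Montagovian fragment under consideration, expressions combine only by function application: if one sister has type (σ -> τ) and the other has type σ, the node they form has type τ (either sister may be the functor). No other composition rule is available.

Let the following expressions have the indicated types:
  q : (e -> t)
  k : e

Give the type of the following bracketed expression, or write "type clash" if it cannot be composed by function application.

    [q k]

[q k] — q of type (e -> t) combines with k of type e: type t.

t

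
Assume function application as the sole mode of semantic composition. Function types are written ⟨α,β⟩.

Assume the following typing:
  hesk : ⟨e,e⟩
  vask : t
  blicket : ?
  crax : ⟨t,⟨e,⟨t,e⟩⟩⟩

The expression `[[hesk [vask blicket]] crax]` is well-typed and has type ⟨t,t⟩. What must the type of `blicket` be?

⟨t,⟨⟨e,e⟩,⟨⟨t,⟨e,⟨t,e⟩⟩⟩,⟨t,t⟩⟩⟩⟩

At [[hesk [vask blicket]] crax] (required: ⟨t,t⟩): crax is ⟨t,⟨e,⟨t,e⟩⟩⟩, which is not a function with range ⟨t,t⟩; hence [hesk [vask blicket]] is the functor — type ⟨⟨t,⟨e,⟨t,e⟩⟩⟩,⟨t,t⟩⟩.
At [hesk [vask blicket]] (required: ⟨⟨t,⟨e,⟨t,e⟩⟩⟩,⟨t,t⟩⟩): hesk is ⟨e,e⟩, which is not a function with range ⟨⟨t,⟨e,⟨t,e⟩⟩⟩,⟨t,t⟩⟩; hence [vask blicket] is the functor — type ⟨⟨e,e⟩,⟨⟨t,⟨e,⟨t,e⟩⟩⟩,⟨t,t⟩⟩⟩.
At [vask blicket] (required: ⟨⟨e,e⟩,⟨⟨t,⟨e,⟨t,e⟩⟩⟩,⟨t,t⟩⟩⟩): vask is t, which is not a function with range ⟨⟨e,e⟩,⟨⟨t,⟨e,⟨t,e⟩⟩⟩,⟨t,t⟩⟩⟩; hence blicket is the functor — type ⟨t,⟨⟨e,e⟩,⟨⟨t,⟨e,⟨t,e⟩⟩⟩,⟨t,t⟩⟩⟩⟩.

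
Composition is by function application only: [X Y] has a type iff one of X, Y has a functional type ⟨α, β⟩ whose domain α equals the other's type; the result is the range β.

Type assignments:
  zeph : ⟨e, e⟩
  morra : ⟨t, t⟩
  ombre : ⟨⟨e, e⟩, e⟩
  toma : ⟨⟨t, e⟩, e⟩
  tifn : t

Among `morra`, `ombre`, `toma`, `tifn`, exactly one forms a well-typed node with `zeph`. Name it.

ombre

morra : ⟨t, t⟩ — neither side's domain matches the other.
ombre — combines: ombre : ⟨⟨e, e⟩, e⟩ takes zeph : ⟨e, e⟩ as argument, giving e.
toma : ⟨⟨t, e⟩, e⟩ — neither side's domain matches the other.
tifn : t — neither side's domain matches the other.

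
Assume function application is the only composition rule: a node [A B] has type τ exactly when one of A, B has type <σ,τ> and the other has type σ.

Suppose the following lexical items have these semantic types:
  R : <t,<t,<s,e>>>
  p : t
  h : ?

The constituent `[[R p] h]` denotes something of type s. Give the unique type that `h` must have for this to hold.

<<t,<s,e>>,s>

For [[R p] h] to have type s with [R p] of type <t,<s,e>>, h must be the function: h : <<t,<s,e>>,s>.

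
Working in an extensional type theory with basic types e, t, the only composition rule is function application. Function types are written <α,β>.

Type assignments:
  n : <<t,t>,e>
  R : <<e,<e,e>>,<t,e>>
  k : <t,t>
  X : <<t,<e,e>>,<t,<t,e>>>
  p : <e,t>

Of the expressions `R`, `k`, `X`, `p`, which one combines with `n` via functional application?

R : <<e,<e,e>>,<t,e>> — no; n wants <t,t>, and R wants <e,<e,e>>.
k — combines: n : <<t,t>,e> takes k : <t,t> as argument, giving e.
X : <<t,<e,e>>,<t,<t,e>>> — no; n wants <t,t>, and X wants <t,<e,e>>.
p : <e,t> — no; n wants <t,t>, and p wants e.

k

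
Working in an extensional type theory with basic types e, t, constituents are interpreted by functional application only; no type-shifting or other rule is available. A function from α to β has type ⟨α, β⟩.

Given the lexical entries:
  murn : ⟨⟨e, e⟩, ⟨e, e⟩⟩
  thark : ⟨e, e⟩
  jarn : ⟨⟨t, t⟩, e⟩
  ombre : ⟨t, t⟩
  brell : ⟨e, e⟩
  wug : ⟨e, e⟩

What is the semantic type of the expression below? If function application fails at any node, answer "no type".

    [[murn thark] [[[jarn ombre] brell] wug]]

[murn thark]: functor murn : ⟨⟨e, e⟩, ⟨e, e⟩⟩, argument thark : ⟨e, e⟩; result ⟨e, e⟩.
[jarn ombre]: functor jarn : ⟨⟨t, t⟩, e⟩, argument ombre : ⟨t, t⟩; result e.
[[jarn ombre] brell]: functor brell : ⟨e, e⟩, argument [jarn ombre] : e; result e.
[[[jarn ombre] brell] wug]: functor wug : ⟨e, e⟩, argument [[jarn ombre] brell] : e; result e.
[[murn thark] [[[jarn ombre] brell] wug]]: functor [murn thark] : ⟨e, e⟩, argument [[[jarn ombre] brell] wug] : e; result e.

e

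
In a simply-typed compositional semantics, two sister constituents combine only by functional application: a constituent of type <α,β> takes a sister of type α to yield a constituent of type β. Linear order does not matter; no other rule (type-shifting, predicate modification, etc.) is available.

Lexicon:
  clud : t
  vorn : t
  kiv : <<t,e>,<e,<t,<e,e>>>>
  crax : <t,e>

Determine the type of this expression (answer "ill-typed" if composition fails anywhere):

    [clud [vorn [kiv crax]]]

[kiv crax]: <<t,e>,<e,<t,<e,e>>>> applied to <t,e> yields <e,<t,<e,e>>>.
[vorn [kiv crax]]: t with <e,<t,<e,e>>> — neither is a function whose domain matches the other; composition fails here.

ill-typed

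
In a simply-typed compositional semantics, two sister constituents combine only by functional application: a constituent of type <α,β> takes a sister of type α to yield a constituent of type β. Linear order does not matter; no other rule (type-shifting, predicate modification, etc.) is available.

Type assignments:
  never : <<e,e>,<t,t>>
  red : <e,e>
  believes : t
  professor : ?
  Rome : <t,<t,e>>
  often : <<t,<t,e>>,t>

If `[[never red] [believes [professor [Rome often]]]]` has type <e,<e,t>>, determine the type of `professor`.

[[never red] [believes [professor [Rome often]]]] is required to be <e,<e,t>>. [never red] : <t,t> cannot yield <e,<e,t>> as functor, so [believes [professor [Rome often]]] : <<t,t>,<e,<e,t>>>.
[believes [professor [Rome often]]] is required to be <<t,t>,<e,<e,t>>>. believes : t cannot yield <<t,t>,<e,<e,t>>> as functor, so [professor [Rome often]] : <t,<<t,t>,<e,<e,t>>>>.
[professor [Rome often]] is required to be <t,<<t,t>,<e,<e,t>>>>. [Rome often] : t cannot yield <t,<<t,t>,<e,<e,t>>>> as functor, so professor : <t,<t,<<t,t>,<e,<e,t>>>>>.

<t,<t,<<t,t>,<e,<e,t>>>>>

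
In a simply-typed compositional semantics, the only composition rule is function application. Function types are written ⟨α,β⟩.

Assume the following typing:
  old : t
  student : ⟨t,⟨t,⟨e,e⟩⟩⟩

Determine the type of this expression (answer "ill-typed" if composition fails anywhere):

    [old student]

⟨t,⟨e,e⟩⟩

[old student]: functor student : ⟨t,⟨t,⟨e,e⟩⟩⟩, argument old : t; result ⟨t,⟨e,e⟩⟩.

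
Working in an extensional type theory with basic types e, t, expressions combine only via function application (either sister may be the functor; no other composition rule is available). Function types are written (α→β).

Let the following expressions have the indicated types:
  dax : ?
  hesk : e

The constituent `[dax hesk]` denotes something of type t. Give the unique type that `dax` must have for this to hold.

[dax hesk] is required to be t. hesk : e cannot yield t as functor, so dax : (e→t).

(e→t)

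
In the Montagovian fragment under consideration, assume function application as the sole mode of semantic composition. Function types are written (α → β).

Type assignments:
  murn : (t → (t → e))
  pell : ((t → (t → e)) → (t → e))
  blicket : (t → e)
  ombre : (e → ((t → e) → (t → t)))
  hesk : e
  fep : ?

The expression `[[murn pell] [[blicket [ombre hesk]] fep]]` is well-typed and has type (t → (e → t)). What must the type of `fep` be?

[[murn pell] [[blicket [ombre hesk]] fep]] is required to be (t → (e → t)). [murn pell] : (t → e) cannot yield (t → (e → t)) as functor, so [[blicket [ombre hesk]] fep] : ((t → e) → (t → (e → t))).
[[blicket [ombre hesk]] fep] is required to be ((t → e) → (t → (e → t))). [blicket [ombre hesk]] : (t → t) cannot yield ((t → e) → (t → (e → t))) as functor, so fep : ((t → t) → ((t → e) → (t → (e → t)))).

((t → t) → ((t → e) → (t → (e → t))))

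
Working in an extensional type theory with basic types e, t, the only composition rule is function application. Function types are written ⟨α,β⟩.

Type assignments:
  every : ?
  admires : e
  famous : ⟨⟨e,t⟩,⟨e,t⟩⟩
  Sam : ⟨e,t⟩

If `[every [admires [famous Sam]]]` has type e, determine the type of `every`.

[every [admires [famous Sam]]] is required to be e. [admires [famous Sam]] : t cannot yield e as functor, so every : ⟨t,e⟩.

⟨t,e⟩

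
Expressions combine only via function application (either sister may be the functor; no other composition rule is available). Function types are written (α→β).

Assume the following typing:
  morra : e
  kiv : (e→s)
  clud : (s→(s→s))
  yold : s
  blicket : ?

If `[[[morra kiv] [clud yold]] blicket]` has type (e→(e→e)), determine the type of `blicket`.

(s→(e→(e→e)))

[[[morra kiv] [clud yold]] blicket] is required to be (e→(e→e)). [[morra kiv] [clud yold]] : s cannot yield (e→(e→e)) as functor, so blicket : (s→(e→(e→e))).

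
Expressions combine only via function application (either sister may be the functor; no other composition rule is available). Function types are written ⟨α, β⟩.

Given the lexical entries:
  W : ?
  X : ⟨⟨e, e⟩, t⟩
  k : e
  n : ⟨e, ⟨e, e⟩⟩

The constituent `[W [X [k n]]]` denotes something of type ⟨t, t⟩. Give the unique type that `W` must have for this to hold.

[W [X [k n]]] must have type ⟨t, t⟩. The sister [X [k n]] has type t; that is not a function onto ⟨t, t⟩, so W must be the functor, of type ⟨t, ⟨t, t⟩⟩.

⟨t, ⟨t, t⟩⟩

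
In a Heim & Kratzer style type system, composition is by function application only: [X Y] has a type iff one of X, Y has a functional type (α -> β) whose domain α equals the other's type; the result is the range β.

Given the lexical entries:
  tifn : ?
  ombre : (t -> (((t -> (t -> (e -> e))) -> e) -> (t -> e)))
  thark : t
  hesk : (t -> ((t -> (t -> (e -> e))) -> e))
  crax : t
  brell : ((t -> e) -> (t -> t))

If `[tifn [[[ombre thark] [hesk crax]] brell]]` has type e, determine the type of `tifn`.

[tifn [[[ombre thark] [hesk crax]] brell]] must have type e. The sister [[[ombre thark] [hesk crax]] brell] has type (t -> t); that is not a function onto e, so tifn must be the functor, of type ((t -> t) -> e).

((t -> t) -> e)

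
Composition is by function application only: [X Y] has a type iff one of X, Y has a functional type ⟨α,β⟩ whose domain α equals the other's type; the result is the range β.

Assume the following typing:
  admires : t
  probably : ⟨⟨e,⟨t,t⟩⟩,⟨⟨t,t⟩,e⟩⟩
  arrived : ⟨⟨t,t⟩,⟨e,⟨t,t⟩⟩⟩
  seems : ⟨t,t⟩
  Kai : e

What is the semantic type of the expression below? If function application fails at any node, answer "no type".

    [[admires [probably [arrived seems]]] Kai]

no type

At [arrived seems], arrived : ⟨⟨t,t⟩,⟨e,⟨t,t⟩⟩⟩ takes seems : ⟨t,t⟩, giving ⟨e,⟨t,t⟩⟩.
At [probably [arrived seems]], probably : ⟨⟨e,⟨t,t⟩⟩,⟨⟨t,t⟩,e⟩⟩ takes [arrived seems] : ⟨e,⟨t,t⟩⟩, giving ⟨⟨t,t⟩,e⟩.
[admires [probably [arrived seems]]]: t and ⟨⟨t,t⟩,e⟩ cannot combine by function application — type clash.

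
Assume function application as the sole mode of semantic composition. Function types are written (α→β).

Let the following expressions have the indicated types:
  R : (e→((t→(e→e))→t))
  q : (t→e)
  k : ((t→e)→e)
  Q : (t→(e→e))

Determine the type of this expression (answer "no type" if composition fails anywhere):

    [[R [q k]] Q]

[q k]: k is ((t→e)→e), q is (t→e); result e.
[R [q k]]: R is (e→((t→(e→e))→t)), [q k] is e; result ((t→(e→e))→t).
[[R [q k]] Q]: [R [q k]] is ((t→(e→e))→t), Q is (t→(e→e)); result t.

t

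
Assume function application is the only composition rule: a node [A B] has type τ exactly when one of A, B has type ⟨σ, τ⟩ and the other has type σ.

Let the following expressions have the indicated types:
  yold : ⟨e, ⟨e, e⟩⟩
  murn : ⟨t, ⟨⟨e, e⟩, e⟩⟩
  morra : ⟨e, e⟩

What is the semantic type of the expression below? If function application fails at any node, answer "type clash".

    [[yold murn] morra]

[yold murn]: ⟨e, ⟨e, e⟩⟩ and ⟨t, ⟨⟨e, e⟩, e⟩⟩ cannot combine by function application — type clash.

type clash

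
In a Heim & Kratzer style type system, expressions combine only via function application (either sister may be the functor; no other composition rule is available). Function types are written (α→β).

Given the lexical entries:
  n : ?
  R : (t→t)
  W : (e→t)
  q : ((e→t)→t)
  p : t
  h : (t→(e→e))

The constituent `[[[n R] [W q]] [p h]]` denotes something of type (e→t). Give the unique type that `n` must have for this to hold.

For [[[n R] [W q]] [p h]] to have type (e→t) with [p h] of type (e→e), [[n R] [W q]] must be the function: [[n R] [W q]] : ((e→e)→(e→t)).
For [[n R] [W q]] to have type ((e→e)→(e→t)) with [W q] of type t, [n R] must be the function: [n R] : (t→((e→e)→(e→t))).
For [n R] to have type (t→((e→e)→(e→t))) with R of type (t→t), n must be the function: n : ((t→t)→(t→((e→e)→(e→t)))).

((t→t)→(t→((e→e)→(e→t))))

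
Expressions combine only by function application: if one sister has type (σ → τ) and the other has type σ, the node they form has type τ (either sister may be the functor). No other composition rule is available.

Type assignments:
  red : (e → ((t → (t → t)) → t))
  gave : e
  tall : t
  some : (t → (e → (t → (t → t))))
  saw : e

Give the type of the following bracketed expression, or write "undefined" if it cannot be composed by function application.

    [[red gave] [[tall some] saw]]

t

[red gave]: functor red : (e → ((t → (t → t)) → t)), argument gave : e; result ((t → (t → t)) → t).
[tall some]: functor some : (t → (e → (t → (t → t)))), argument tall : t; result (e → (t → (t → t))).
[[tall some] saw]: functor [tall some] : (e → (t → (t → t))), argument saw : e; result (t → (t → t)).
[[red gave] [[tall some] saw]]: functor [red gave] : ((t → (t → t)) → t), argument [[tall some] saw] : (t → (t → t)); result t.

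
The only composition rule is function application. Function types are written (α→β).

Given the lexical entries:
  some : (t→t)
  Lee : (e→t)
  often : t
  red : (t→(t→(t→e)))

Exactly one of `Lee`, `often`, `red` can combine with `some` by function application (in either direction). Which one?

Lee : (e→t) — some needs t; Lee needs e; neither fits.
often — combines: some : (t→t) takes often : t as argument, giving t.
red : (t→(t→(t→e))) — some needs t; red needs t; neither fits.

often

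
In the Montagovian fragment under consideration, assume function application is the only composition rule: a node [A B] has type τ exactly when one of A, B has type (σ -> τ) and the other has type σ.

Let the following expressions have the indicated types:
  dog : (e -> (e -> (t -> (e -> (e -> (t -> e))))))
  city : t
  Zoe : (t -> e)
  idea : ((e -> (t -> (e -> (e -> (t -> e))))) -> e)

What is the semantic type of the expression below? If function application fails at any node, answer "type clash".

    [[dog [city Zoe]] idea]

[city Zoe] — Zoe of type (t -> e) combines with city of type t: type e.
[dog [city Zoe]] — dog of type (e -> (e -> (t -> (e -> (e -> (t -> e)))))) combines with [city Zoe] of type e: type (e -> (t -> (e -> (e -> (t -> e))))).
[[dog [city Zoe]] idea] — idea of type ((e -> (t -> (e -> (e -> (t -> e))))) -> e) combines with [dog [city Zoe]] of type (e -> (t -> (e -> (e -> (t -> e))))): type e.

e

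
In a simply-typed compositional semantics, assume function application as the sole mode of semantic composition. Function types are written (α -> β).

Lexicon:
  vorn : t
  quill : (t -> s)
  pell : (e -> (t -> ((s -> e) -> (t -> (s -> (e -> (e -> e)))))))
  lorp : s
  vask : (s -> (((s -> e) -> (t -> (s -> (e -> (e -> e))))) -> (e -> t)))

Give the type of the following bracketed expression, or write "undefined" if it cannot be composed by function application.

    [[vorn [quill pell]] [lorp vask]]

undefined

At [quill pell]: neither (t -> s) nor (e -> (t -> ((s -> e) -> (t -> (s -> (e -> (e -> e))))))) can take the other as argument; the node is ill-typed.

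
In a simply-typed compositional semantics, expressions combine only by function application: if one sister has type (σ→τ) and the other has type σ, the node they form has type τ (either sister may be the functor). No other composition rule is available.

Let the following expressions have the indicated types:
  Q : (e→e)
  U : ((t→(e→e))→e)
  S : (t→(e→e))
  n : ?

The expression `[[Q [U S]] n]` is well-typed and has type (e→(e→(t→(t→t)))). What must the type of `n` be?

At [[Q [U S]] n] (required: (e→(e→(t→(t→t))))): [Q [U S]] is e, which is not a function with range (e→(e→(t→(t→t)))); hence n is the functor — type (e→(e→(e→(t→(t→t))))).

(e→(e→(e→(t→(t→t)))))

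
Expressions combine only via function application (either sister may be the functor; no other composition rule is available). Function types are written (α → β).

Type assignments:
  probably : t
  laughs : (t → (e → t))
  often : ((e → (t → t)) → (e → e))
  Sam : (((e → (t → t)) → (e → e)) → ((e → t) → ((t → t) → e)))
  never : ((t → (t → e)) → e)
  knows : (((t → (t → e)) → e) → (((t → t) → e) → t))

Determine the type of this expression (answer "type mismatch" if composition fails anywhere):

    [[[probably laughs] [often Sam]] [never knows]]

[probably laughs]: laughs is (t → (e → t)), probably is t; result (e → t).
[often Sam]: Sam is (((e → (t → t)) → (e → e)) → ((e → t) → ((t → t) → e))), often is ((e → (t → t)) → (e → e)); result ((e → t) → ((t → t) → e)).
[[probably laughs] [often Sam]]: [often Sam] is ((e → t) → ((t → t) → e)), [probably laughs] is (e → t); result ((t → t) → e).
[never knows]: knows is (((t → (t → e)) → e) → (((t → t) → e) → t)), never is ((t → (t → e)) → e); result (((t → t) → e) → t).
[[[probably laughs] [often Sam]] [never knows]]: [never knows] is (((t → t) → e) → t), [[probably laughs] [often Sam]] is ((t → t) → e); result t.

t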